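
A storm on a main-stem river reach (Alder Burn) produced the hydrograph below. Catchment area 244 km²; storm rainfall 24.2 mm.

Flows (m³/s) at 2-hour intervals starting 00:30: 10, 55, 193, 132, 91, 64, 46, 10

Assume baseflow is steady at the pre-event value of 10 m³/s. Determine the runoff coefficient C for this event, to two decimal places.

C ≈ 0.64

ΣQ_DR = 521.0 m³/s; V = ΣQ_DR·Δt = 3.751 × 10^6 m³.
Runoff depth d = V / A = 15.37 mm.
C = d / P = 15.37 / 24.2 = 0.64.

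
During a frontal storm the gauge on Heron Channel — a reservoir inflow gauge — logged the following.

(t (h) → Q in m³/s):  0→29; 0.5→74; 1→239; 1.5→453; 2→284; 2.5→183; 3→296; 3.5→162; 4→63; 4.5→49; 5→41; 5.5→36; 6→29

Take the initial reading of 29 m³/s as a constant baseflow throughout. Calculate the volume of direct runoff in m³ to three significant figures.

Direct-runoff ordinates (Q − Q_b): 0.0, 45.0, 210.0, 424.0, 255.0, 154.0, 267.0, 133.0, 34.0, 20.0, 12.0, 7.0, 0.0 m³/s.
ΣQ_DR = 1561 m³/s.
With Δt = 0.5 h = 1800 s, V = ΣQ_DR · Δt = 1561 × 1800 = 2.81 × 10^6 m³.

V ≈ 2.81 × 10^6 m³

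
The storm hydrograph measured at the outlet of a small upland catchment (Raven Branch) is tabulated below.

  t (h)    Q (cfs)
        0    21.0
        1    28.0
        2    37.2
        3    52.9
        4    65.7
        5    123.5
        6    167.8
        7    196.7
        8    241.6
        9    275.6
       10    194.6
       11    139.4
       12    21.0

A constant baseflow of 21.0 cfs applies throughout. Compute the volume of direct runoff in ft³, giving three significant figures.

V ≈ 4.65 × 10^6 ft³

Direct-runoff ordinates (Q − Q_b): 0.0, 7.0, 16.2, 31.9, 44.7, 102.5, 146.8, 175.7, 220.6, 254.6, 173.6, 118.4, 0.0 cfs.
ΣQ_DR = 1292 cfs.
With Δt = 1 h = 3600 s, V = ΣQ_DR · Δt = 1292 × 3600 = 4.65 × 10^6 ft³.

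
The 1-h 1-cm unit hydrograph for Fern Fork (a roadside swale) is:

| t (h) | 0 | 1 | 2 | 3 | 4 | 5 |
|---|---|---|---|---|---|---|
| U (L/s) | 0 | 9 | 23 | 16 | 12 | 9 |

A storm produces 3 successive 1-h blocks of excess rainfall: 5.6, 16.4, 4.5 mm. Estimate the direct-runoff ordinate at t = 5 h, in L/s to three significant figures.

Q ≈ 31.9 L/s

By discrete convolution, Q_j = Σ (P_i / 10 mm) · U_{j−i}.
At t = 5 h (j=5): Q = (5.6/10)·9 + (16.4/10)·12 + (4.5/10)·16 = 31.9 L/s.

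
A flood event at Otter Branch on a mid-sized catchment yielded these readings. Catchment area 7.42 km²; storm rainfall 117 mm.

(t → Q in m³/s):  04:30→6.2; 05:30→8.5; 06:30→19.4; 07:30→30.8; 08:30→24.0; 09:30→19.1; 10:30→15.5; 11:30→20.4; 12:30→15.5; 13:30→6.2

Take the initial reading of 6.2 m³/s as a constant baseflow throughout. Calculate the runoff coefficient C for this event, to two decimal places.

C ≈ 0.43

ΣQ_DR = 103.6 m³/s; V = ΣQ_DR·Δt = 3.730 × 10^5 m³.
Runoff depth d = V / A = 50.26 mm.
C = d / P = 50.26 / 117 = 0.43.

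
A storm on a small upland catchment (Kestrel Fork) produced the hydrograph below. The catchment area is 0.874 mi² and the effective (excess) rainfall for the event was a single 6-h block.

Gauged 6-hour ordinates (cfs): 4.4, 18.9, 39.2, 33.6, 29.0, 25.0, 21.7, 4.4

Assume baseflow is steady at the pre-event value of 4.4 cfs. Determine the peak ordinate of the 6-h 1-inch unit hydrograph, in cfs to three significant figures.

U_p ≈ 23.2 cfs

Direct runoff: 0.0, 14.5, 34.8, 29.2, 24.6, 20.6, 17.3, 0.0 cfs; ΣQ_DR = 141.0 cfs, peak = 34.8 cfs.
Runoff depth d = ΣQ_DR·Δt / A = 141.0 × 21600 / (0.874 mi²) = 1.500 in.
The 1-inch UH is the DRH scaled by (1 in)/d, so U_p = 34.8 × 1/1.500 = 23.2 cfs.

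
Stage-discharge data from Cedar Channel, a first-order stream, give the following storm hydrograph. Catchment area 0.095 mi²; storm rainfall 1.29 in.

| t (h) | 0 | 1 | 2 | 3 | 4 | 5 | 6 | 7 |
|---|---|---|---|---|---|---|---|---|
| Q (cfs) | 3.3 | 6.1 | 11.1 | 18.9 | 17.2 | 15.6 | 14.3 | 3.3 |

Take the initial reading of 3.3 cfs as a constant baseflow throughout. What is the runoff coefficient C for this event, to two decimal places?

ΣQ_DR = 63.40 cfs; V = ΣQ_DR·Δt = 2.282 × 10^5 ft³.
Runoff depth d = V / A = 1.034 in.
C = d / P = 1.034 / 1.29 = 0.80.

C ≈ 0.80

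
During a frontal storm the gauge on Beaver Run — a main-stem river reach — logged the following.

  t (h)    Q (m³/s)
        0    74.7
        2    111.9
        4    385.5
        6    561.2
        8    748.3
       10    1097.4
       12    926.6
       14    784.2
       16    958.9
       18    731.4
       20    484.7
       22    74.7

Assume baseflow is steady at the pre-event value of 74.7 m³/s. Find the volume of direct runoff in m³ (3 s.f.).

V ≈ 4.35 × 10^7 m³

Direct-runoff ordinates (Q − Q_b): 0.0, 37.2, 310.8, 486.5, 673.6, 1022.7, 851.9, 709.5, 884.2, 656.7, 410.0, 0.0 m³/s.
ΣQ_DR = 6043 m³/s.
With Δt = 2 h = 7200 s, V = ΣQ_DR · Δt = 6043 × 7200 = 4.35 × 10^7 m³.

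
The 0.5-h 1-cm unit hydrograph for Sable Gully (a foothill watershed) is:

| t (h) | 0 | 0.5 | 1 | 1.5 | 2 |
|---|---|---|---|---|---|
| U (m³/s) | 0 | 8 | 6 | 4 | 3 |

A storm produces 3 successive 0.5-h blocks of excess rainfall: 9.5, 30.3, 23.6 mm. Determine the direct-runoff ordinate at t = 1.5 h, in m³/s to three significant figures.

Q ≈ 40.9 m³/s

By discrete convolution, Q_j = Σ (P_i / 10 mm) · U_{j−i}.
At t = 1.5 h (j=3): Q = (9.5/10)·4 + (30.3/10)·6 + (23.6/10)·8 = 40.9 m³/s.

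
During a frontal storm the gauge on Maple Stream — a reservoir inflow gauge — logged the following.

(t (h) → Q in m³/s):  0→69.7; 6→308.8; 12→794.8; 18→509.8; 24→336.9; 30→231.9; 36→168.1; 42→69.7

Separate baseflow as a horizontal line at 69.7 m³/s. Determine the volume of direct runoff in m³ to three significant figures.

V ≈ 4.17 × 10^7 m³

Direct-runoff ordinates (Q − Q_b): 0.0, 239.1, 725.1, 440.1, 267.2, 162.2, 98.4, 0.0 m³/s.
ΣQ_DR = 1932 m³/s.
With Δt = 6 h = 21600 s, V = ΣQ_DR · Δt = 1932 × 21600 = 4.17 × 10^7 m³.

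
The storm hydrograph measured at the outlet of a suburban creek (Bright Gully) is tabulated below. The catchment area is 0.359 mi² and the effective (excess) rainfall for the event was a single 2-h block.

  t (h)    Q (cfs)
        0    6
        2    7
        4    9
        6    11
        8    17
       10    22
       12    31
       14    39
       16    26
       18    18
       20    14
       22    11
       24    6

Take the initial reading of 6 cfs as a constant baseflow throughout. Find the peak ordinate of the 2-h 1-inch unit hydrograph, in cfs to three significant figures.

U_p ≈ 27.5 cfs

Direct runoff: 0.0, 1.0, 3.0, 5.0, 11.0, 16.0, 25.0, 33.0, 20.0, 12.0, 8.0, 5.0, 0.0 cfs; ΣQ_DR = 139.0 cfs, peak = 33.0 cfs.
Runoff depth d = ΣQ_DR·Δt / A = 139.0 × 7200 / (0.359 mi²) = 1.200 in.
The 1-inch UH is the DRH scaled by (1 in)/d, so U_p = 33.0 × 1/1.200 = 27.5 cfs.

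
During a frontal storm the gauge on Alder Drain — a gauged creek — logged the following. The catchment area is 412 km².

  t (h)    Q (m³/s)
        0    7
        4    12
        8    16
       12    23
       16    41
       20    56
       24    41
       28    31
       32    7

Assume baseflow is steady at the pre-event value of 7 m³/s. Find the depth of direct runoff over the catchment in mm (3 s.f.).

d ≈ 5.98 mm

Direct runoff: 0.0, 5.0, 9.0, 16.0, 34.0, 49.0, 34.0, 24.0, 0.0 m³/s; ΣQ_DR = 171.0 m³/s.
V = ΣQ_DR · Δt = 171.0 × 14400 s = 2.462 × 10^6 m³.
Over A = 412 km², depth = V / A = 5.98 mm.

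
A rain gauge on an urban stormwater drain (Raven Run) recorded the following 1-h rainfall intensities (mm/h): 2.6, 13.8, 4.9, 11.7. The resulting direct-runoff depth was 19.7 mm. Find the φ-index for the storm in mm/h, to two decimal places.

Only the 3 blocks with intensity above φ contribute runoff: 13.8, 4.9, 11.7 mm/h.
Σ(I−φ)·Δt = d  ⇒  (13.8+4.9+11.7 − 3φ)·1 = 19.7
φ = (30.40 − 19.7/1) / 3 = 3.57 mm/h.

φ ≈ 3.57 mm/h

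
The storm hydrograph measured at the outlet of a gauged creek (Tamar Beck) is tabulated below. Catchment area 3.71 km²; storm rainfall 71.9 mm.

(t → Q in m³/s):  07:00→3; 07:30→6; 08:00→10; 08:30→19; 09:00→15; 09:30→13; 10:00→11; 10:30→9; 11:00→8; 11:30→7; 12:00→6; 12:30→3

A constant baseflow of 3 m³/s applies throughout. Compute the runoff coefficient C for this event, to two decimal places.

C ≈ 0.50

ΣQ_DR = 74.00 m³/s; V = ΣQ_DR·Δt = 1.332 × 10^5 m³.
Runoff depth d = V / A = 35.90 mm.
C = d / P = 35.90 / 71.9 = 0.50.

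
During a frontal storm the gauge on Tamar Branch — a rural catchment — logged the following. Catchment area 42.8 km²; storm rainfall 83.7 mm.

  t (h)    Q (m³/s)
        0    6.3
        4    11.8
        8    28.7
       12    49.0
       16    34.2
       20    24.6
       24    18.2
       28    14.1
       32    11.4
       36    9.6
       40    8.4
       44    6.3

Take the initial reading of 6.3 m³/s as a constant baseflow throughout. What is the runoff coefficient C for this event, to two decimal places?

ΣQ_DR = 147.0 m³/s; V = ΣQ_DR·Δt = 2.117 × 10^6 m³.
Runoff depth d = V / A = 49.46 mm.
C = d / P = 49.46 / 83.7 = 0.59.

C ≈ 0.59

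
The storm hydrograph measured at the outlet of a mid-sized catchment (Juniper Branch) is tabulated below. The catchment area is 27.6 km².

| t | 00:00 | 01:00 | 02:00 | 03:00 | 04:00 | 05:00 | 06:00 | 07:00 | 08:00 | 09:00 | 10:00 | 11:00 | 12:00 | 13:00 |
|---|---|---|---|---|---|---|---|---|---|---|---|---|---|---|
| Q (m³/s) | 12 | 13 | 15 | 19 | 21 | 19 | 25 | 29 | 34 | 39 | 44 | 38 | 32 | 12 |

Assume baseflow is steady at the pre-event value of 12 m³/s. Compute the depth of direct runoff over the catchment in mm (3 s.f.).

d ≈ 24.0 mm

Direct runoff: 0.0, 1.0, 3.0, 7.0, 9.0, 7.0, 13.0, 17.0, 22.0, 27.0, 32.0, 26.0, 20.0, 0.0 m³/s; ΣQ_DR = 184.0 m³/s.
V = ΣQ_DR · Δt = 184.0 × 3600 s = 6.624 × 10^5 m³.
Over A = 27.6 km², depth = V / A = 24.0 mm.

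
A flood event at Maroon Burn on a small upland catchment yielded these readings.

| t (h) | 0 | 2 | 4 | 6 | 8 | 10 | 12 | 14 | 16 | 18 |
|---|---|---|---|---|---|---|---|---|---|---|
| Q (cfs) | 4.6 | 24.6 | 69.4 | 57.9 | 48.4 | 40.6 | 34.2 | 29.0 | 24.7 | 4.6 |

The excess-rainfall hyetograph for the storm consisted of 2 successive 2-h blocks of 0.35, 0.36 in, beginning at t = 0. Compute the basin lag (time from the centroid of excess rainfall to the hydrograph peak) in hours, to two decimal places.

Centroid of excess rainfall: t_c = Σ P_i·t̄_i / ΣP_i = 2.0141 h (block centres at 1, 3 h).
Hydrograph peak occurs at t = 4 h, so basin lag t_L = 4 − 2.0141 = 1.99 h.

t_L ≈ 1.99 h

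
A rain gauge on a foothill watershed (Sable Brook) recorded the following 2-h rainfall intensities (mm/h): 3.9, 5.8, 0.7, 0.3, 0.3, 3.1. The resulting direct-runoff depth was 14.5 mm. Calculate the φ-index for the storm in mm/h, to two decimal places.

Only the 3 blocks with intensity above φ contribute runoff: 3.9, 5.8, 3.1 mm/h.
Σ(I−φ)·Δt = d  ⇒  (3.9+5.8+3.1 − 3φ)·2 = 14.5
φ = (12.80 − 14.5/2) / 3 = 1.85 mm/h.

φ ≈ 1.85 mm/h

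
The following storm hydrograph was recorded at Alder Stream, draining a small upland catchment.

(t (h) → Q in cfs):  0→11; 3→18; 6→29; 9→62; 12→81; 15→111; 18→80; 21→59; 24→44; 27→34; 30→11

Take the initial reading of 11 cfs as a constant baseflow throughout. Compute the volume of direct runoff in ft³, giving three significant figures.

Direct-runoff ordinates (Q − Q_b): 0.0, 7.0, 18.0, 51.0, 70.0, 100.0, 69.0, 48.0, 33.0, 23.0, 0.0 cfs.
ΣQ_DR = 419.0 cfs.
With Δt = 3 h = 10800 s, V = ΣQ_DR · Δt = 419.0 × 10800 = 4.53 × 10^6 ft³.

V ≈ 4.53 × 10^6 ft³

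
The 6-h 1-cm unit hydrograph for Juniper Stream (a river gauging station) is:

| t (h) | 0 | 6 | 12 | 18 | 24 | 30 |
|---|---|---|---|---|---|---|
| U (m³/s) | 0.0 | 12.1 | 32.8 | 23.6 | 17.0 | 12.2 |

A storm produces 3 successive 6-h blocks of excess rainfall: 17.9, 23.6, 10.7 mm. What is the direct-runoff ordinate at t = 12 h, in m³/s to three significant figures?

Q ≈ 87.3 m³/s

By discrete convolution, Q_j = Σ (P_i / 10 mm) · U_{j−i}.
At t = 12 h (j=2): Q = (17.9/10)·32.8 + (23.6/10)·12.1 + (10.7/10)·0.0 = 87.3 m³/s.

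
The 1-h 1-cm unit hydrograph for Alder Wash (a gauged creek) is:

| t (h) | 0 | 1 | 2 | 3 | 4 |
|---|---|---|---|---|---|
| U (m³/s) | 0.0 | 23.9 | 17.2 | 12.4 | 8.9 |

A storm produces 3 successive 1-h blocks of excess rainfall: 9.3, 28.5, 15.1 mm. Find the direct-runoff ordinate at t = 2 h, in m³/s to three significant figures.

By discrete convolution, Q_j = Σ (P_i / 10 mm) · U_{j−i}.
At t = 2 h (j=2): Q = (9.3/10)·17.2 + (28.5/10)·23.9 + (15.1/10)·0.0 = 84.1 m³/s.

Q ≈ 84.1 m³/s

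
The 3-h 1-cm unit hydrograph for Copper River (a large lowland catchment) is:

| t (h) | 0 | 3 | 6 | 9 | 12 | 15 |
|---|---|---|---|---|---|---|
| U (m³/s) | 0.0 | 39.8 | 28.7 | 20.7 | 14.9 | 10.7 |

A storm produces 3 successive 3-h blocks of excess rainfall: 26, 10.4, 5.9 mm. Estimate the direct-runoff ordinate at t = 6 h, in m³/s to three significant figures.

Q ≈ 116 m³/s

By discrete convolution, Q_j = Σ (P_i / 10 mm) · U_{j−i}.
At t = 6 h (j=2): Q = (26/10)·28.7 + (10.4/10)·39.8 + (5.9/10)·0.0 = 116 m³/s.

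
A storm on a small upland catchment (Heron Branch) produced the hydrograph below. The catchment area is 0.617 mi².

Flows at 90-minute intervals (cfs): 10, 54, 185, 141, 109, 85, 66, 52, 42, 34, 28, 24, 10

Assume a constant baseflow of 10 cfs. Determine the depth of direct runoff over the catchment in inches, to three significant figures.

Direct runoff: 0.0, 44.0, 175.0, 131.0, 99.0, 75.0, 56.0, 42.0, 32.0, 24.0, 18.0, 14.0, 0.0 cfs; ΣQ_DR = 710.0 cfs.
V = ΣQ_DR · Δt = 710.0 × 5400 s = 3.834 × 10^6 ft³.
Over A = 0.617 mi², depth = V / A = 2.67 in.

d ≈ 2.67 in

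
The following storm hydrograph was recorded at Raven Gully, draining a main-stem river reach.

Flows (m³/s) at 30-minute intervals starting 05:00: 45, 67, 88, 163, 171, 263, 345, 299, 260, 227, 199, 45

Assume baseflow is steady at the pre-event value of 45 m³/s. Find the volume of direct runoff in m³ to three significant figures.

Direct-runoff ordinates (Q − Q_b): 0.0, 22.0, 43.0, 118.0, 126.0, 218.0, 300.0, 254.0, 215.0, 182.0, 154.0, 0.0 m³/s.
ΣQ_DR = 1632 m³/s.
With Δt = 0.5 h = 1800 s, V = ΣQ_DR · Δt = 1632 × 1800 = 2.94 × 10^6 m³.

V ≈ 2.94 × 10^6 m³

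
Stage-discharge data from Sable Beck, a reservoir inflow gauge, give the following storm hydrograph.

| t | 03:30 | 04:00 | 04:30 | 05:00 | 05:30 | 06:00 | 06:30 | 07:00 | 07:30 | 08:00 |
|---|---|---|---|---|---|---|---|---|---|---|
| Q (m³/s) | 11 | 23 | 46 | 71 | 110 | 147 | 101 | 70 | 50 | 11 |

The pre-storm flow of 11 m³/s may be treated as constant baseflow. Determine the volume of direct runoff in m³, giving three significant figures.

V ≈ 9.54 × 10^5 m³

Direct-runoff ordinates (Q − Q_b): 0.0, 12.0, 35.0, 60.0, 99.0, 136.0, 90.0, 59.0, 39.0, 0.0 m³/s.
ΣQ_DR = 530.0 m³/s.
With Δt = 0.5 h = 1800 s, V = ΣQ_DR · Δt = 530.0 × 1800 = 9.54 × 10^5 m³.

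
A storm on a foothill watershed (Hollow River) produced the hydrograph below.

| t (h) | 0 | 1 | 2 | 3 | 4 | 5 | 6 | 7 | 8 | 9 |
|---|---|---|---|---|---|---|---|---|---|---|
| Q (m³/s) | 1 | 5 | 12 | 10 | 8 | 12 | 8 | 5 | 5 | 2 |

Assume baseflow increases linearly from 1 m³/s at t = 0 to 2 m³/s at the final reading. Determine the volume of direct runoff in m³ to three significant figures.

Direct-runoff ordinates (Q − Q_b): 0.00, 3.89, 10.78, 8.67, 6.56, 10.44, 6.33, 3.22, 3.11, 0.00 m³/s.
ΣQ_DR = 53.00 m³/s.
With Δt = 1 h = 3600 s, V = ΣQ_DR · Δt = 53.00 × 3600 = 1.91 × 10^5 m³.

V ≈ 1.91 × 10^5 m³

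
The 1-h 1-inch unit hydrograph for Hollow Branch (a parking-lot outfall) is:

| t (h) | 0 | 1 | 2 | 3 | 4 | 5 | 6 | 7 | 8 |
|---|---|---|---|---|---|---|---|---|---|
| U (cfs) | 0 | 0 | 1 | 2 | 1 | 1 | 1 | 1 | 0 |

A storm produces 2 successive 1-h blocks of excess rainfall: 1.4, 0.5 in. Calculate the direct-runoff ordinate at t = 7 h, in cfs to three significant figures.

Q ≈ 1.90 cfs

By discrete convolution, Q_j = Σ (P_i / 1 in) · U_{j−i}.
At t = 7 h (j=7): Q = (1.4/1)·1 + (0.5/1)·1 = 1.90 cfs.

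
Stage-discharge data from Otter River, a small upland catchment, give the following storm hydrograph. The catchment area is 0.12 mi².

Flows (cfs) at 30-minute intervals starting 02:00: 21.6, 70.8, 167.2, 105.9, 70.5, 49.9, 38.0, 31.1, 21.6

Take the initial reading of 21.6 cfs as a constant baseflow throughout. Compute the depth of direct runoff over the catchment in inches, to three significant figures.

Direct runoff: 0.0, 49.2, 145.6, 84.3, 48.9, 28.3, 16.4, 9.5, 0.0 cfs; ΣQ_DR = 382.2 cfs.
V = ΣQ_DR · Δt = 382.2 × 1800 s = 6.880 × 10^5 ft³.
Over A = 0.12 mi², depth = V / A = 2.47 in.

d ≈ 2.47 in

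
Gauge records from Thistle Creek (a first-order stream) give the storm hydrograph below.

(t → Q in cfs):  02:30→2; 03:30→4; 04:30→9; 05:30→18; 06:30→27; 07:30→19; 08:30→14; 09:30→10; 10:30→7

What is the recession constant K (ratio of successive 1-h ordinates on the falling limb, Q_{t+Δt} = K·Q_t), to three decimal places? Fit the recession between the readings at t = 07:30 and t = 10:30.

K ≈ 0.717

Using the recession-limb readings at t = 07:30 and t = 10:30: Q falls from 19 to 7 cfs over 3 intervals.
K = (Q₂/Q₁)^(1/3) = (7/19)^(1/3) = 0.717.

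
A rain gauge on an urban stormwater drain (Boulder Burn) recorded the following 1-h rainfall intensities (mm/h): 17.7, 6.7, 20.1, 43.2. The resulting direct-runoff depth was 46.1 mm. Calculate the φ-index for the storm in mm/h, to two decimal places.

φ ≈ 11.63 mm/h

Only the 3 blocks with intensity above φ contribute runoff: 17.7, 20.1, 43.2 mm/h.
Σ(I−φ)·Δt = d  ⇒  (17.7+20.1+43.2 − 3φ)·1 = 46.1
φ = (81.00 − 46.1/1) / 3 = 11.63 mm/h.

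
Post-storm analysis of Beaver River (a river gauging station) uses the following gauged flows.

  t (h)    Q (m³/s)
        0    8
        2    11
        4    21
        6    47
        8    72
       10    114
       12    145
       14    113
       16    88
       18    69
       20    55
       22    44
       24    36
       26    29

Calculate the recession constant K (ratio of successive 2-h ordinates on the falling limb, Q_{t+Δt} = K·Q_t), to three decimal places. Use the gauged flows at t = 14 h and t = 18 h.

Using the recession-limb readings at t = 14 h and t = 18 h: Q falls from 113 to 69 m³/s over 2 intervals.
K = (Q₂/Q₁)^(1/2) = (69/113)^(1/2) = 0.781.

K ≈ 0.781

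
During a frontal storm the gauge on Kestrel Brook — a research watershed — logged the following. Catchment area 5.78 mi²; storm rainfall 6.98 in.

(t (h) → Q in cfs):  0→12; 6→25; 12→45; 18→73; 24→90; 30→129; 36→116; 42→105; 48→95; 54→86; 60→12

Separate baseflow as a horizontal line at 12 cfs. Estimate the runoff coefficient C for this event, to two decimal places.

C ≈ 0.15

ΣQ_DR = 656.0 cfs; V = ΣQ_DR·Δt = 1.417 × 10^7 ft³.
Runoff depth d = V / A = 1.055 in.
C = d / P = 1.055 / 6.98 = 0.15.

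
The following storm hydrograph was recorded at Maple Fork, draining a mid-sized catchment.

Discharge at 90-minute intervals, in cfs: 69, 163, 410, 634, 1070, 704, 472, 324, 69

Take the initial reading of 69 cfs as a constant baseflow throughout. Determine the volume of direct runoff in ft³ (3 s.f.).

Direct-runoff ordinates (Q − Q_b): 0.0, 94.0, 341.0, 565.0, 1001.0, 635.0, 403.0, 255.0, 0.0 cfs.
ΣQ_DR = 3294 cfs.
With Δt = 1.5 h = 5400 s, V = ΣQ_DR · Δt = 3294 × 5400 = 1.78 × 10^7 ft³.

V ≈ 1.78 × 10^7 ft³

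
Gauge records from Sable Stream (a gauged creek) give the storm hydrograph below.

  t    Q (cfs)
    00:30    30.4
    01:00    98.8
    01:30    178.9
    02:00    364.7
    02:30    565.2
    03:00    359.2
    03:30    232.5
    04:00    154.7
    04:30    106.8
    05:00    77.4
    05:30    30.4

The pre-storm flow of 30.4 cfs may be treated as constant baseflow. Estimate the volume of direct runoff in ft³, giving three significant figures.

Direct-runoff ordinates (Q − Q_b): 0.0, 68.4, 148.5, 334.3, 534.8, 328.8, 202.1, 124.3, 76.4, 47.0, 0.0 cfs.
ΣQ_DR = 1865 cfs.
With Δt = 0.5 h = 1800 s, V = ΣQ_DR · Δt = 1865 × 1800 = 3.36 × 10^6 ft³.

V ≈ 3.36 × 10^6 ft³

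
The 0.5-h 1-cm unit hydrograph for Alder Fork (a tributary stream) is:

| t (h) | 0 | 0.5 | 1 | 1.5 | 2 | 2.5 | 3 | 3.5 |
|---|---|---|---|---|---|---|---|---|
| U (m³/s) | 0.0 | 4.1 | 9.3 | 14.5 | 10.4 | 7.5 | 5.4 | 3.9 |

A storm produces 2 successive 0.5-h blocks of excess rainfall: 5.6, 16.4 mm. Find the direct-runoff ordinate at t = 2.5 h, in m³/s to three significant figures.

Q ≈ 21.3 m³/s

By discrete convolution, Q_j = Σ (P_i / 10 mm) · U_{j−i}.
At t = 2.5 h (j=5): Q = (5.6/10)·7.5 + (16.4/10)·10.4 = 21.3 m³/s.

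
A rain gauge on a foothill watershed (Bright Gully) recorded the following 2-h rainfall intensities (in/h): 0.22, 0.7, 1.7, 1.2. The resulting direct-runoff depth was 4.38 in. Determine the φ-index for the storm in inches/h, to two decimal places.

φ ≈ 0.47 in/h

Only the 3 blocks with intensity above φ contribute runoff: 0.7, 1.7, 1.2 in/h.
Σ(I−φ)·Δt = d  ⇒  (0.7+1.7+1.2 − 3φ)·2 = 4.38
φ = (3.600 − 4.38/2) / 3 = 0.47 in/h.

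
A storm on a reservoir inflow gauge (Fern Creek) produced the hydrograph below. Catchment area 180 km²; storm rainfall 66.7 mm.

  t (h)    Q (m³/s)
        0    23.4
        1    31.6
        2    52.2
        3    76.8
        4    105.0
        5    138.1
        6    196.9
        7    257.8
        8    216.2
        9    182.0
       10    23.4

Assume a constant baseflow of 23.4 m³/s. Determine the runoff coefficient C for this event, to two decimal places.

ΣQ_DR = 1046 m³/s; V = ΣQ_DR·Δt = 3.766 × 10^6 m³.
Runoff depth d = V / A = 20.92 mm.
C = d / P = 20.92 / 66.7 = 0.31.

C ≈ 0.31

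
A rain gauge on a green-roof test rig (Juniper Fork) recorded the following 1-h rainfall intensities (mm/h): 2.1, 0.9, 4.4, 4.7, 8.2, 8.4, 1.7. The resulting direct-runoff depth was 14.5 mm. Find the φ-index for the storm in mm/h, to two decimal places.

φ ≈ 2.80 mm/h

Only the 4 blocks with intensity above φ contribute runoff: 4.4, 4.7, 8.2, 8.4 mm/h.
Σ(I−φ)·Δt = d  ⇒  (4.4+4.7+8.2+8.4 − 4φ)·1 = 14.5
φ = (25.70 − 14.5/1) / 4 = 2.80 mm/h.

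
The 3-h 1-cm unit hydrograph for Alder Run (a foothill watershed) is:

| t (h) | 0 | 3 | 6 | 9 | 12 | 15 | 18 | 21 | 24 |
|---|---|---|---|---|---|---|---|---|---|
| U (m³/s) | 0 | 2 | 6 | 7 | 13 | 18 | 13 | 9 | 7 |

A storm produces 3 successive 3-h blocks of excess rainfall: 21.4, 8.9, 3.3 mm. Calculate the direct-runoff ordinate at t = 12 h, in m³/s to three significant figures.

Q ≈ 36.0 m³/s

By discrete convolution, Q_j = Σ (P_i / 10 mm) · U_{j−i}.
At t = 12 h (j=4): Q = (21.4/10)·13 + (8.9/10)·7 + (3.3/10)·6 = 36.0 m³/s.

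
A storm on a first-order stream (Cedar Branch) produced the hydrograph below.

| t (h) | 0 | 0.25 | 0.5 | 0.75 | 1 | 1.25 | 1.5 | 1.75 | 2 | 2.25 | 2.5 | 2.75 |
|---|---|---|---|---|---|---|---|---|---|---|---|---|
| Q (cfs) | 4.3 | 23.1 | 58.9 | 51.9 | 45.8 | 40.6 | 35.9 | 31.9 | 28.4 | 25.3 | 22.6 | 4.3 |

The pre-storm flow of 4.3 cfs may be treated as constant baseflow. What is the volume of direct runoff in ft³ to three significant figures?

V ≈ 2.89 × 10^5 ft³

Direct-runoff ordinates (Q − Q_b): 0.0, 18.8, 54.6, 47.6, 41.5, 36.3, 31.6, 27.6, 24.1, 21.0, 18.3, 0.0 cfs.
ΣQ_DR = 321.4 cfs.
With Δt = 0.25 h = 900 s, V = ΣQ_DR · Δt = 321.4 × 900 = 2.89 × 10^5 ft³.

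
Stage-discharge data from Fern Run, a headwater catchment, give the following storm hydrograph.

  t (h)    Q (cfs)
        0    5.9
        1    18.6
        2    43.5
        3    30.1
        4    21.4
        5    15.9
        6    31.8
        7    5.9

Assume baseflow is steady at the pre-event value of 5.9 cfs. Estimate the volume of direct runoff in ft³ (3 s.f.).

V ≈ 4.53 × 10^5 ft³

Direct-runoff ordinates (Q − Q_b): 0.0, 12.7, 37.6, 24.2, 15.5, 10.0, 25.9, 0.0 cfs.
ΣQ_DR = 125.9 cfs.
With Δt = 1 h = 3600 s, V = ΣQ_DR · Δt = 125.9 × 3600 = 4.53 × 10^5 ft³.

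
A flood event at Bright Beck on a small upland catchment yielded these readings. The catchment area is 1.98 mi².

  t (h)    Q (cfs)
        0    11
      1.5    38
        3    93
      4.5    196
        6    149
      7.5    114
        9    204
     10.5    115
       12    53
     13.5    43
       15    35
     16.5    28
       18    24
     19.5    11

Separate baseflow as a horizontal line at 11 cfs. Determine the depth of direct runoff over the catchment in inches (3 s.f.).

Direct runoff: 0.0, 27.0, 82.0, 185.0, 138.0, 103.0, 193.0, 104.0, 42.0, 32.0, 24.0, 17.0, 13.0, 0.0 cfs; ΣQ_DR = 960.0 cfs.
V = ΣQ_DR · Δt = 960.0 × 5400 s = 5.184 × 10^6 ft³.
Over A = 1.98 mi², depth = V / A = 1.13 in.

d ≈ 1.13 in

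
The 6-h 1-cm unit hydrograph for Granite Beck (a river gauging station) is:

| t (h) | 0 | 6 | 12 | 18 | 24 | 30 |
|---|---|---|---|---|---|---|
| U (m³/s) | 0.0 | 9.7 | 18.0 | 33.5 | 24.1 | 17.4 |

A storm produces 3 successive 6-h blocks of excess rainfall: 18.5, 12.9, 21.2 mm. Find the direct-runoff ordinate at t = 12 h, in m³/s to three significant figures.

Q ≈ 45.8 m³/s

By discrete convolution, Q_j = Σ (P_i / 10 mm) · U_{j−i}.
At t = 12 h (j=2): Q = (18.5/10)·18.0 + (12.9/10)·9.7 + (21.2/10)·0.0 = 45.8 m³/s.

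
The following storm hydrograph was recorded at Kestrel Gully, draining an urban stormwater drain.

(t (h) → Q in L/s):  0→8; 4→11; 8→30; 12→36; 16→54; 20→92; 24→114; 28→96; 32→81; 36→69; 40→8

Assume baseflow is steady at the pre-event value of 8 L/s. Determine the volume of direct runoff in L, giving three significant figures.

V ≈ 7.36 × 10^6 L

Direct-runoff ordinates (Q − Q_b): 0.0, 3.0, 22.0, 28.0, 46.0, 84.0, 106.0, 88.0, 73.0, 61.0, 0.0 L/s.
ΣQ_DR = 511.0 L/s.
With Δt = 4 h = 14400 s, V = ΣQ_DR · Δt = 511.0 × 14400 = 7.36 × 10^6 L.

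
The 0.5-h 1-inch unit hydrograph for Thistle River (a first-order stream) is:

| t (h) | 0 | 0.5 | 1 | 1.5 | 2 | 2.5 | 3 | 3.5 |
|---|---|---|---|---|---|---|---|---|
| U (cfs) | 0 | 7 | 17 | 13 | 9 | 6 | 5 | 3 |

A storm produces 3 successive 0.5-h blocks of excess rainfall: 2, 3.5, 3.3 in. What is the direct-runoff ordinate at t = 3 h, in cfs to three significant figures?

By discrete convolution, Q_j = Σ (P_i / 1 in) · U_{j−i}.
At t = 3 h (j=6): Q = (2/1)·5 + (3.5/1)·6 + (3.3/1)·9 = 60.7 cfs.

Q ≈ 60.7 cfs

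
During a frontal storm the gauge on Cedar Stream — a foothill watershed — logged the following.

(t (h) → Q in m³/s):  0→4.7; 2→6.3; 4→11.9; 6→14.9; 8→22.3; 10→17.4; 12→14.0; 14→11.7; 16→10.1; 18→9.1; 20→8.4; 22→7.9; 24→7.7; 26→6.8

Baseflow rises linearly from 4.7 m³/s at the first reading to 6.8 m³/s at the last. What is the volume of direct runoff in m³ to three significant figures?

V ≈ 5.23 × 10^5 m³

Direct-runoff ordinates (Q − Q_b): 0.00, 1.44, 6.88, 9.72, 16.95, 11.89, 8.33, 5.87, 4.11, 2.95, 2.08, 1.42, 1.06, 0.00 m³/s.
ΣQ_DR = 72.70 m³/s.
With Δt = 2 h = 7200 s, V = ΣQ_DR · Δt = 72.70 × 7200 = 5.23 × 10^5 m³.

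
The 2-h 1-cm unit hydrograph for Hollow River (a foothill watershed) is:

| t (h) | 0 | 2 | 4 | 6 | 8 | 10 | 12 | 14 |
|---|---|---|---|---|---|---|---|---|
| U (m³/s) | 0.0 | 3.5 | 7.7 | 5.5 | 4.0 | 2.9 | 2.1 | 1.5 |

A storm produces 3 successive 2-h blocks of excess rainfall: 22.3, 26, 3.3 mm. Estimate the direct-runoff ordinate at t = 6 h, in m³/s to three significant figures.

Q ≈ 33.4 m³/s

By discrete convolution, Q_j = Σ (P_i / 10 mm) · U_{j−i}.
At t = 6 h (j=3): Q = (22.3/10)·5.5 + (26/10)·7.7 + (3.3/10)·3.5 = 33.4 m³/s.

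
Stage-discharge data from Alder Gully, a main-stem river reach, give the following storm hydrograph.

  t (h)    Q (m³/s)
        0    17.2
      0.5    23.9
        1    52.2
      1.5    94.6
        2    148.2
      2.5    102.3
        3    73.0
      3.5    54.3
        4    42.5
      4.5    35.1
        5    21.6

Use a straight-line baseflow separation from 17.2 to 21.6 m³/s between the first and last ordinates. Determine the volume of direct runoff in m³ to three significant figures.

Direct-runoff ordinates (Q − Q_b): 0.00, 6.26, 34.12, 76.08, 129.24, 82.90, 53.16, 34.02, 21.78, 13.94, 0.00 m³/s.
ΣQ_DR = 451.5 m³/s.
With Δt = 0.5 h = 1800 s, V = ΣQ_DR · Δt = 451.5 × 1800 = 8.13 × 10^5 m³.

V ≈ 8.13 × 10^5 m³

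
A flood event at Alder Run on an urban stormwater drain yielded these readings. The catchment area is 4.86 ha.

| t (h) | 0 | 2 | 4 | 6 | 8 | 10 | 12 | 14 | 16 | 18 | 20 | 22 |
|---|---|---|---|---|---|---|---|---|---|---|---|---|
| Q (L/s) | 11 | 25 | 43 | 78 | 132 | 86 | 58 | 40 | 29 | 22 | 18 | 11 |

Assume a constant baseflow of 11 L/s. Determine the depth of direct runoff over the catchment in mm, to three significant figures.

Direct runoff: 0.0, 14.0, 32.0, 67.0, 121.0, 75.0, 47.0, 29.0, 18.0, 11.0, 7.0, 0.0 L/s; ΣQ_DR = 421.0 L/s.
V = ΣQ_DR · Δt = 421.0 × 7200 s = 3.031 × 10^6 L.
Over A = 4.86 ha, depth = V / A = 62.4 mm.

d ≈ 62.4 mm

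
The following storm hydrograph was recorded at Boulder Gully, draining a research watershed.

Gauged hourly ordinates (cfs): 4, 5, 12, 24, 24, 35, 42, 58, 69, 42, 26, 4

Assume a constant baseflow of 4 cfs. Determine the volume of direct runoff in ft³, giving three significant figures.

Direct-runoff ordinates (Q − Q_b): 0.0, 1.0, 8.0, 20.0, 20.0, 31.0, 38.0, 54.0, 65.0, 38.0, 22.0, 0.0 cfs.
ΣQ_DR = 297.0 cfs.
With Δt = 1 h = 3600 s, V = ΣQ_DR · Δt = 297.0 × 3600 = 1.07 × 10^6 ft³.

V ≈ 1.07 × 10^6 ft³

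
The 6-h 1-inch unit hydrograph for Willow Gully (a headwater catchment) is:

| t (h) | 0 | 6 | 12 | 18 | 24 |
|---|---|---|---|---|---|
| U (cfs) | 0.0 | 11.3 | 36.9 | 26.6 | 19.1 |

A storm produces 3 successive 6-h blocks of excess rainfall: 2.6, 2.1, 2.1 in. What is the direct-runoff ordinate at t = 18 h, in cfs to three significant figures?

By discrete convolution, Q_j = Σ (P_i / 1 in) · U_{j−i}.
At t = 18 h (j=3): Q = (2.6/1)·26.6 + (2.1/1)·36.9 + (2.1/1)·11.3 = 170 cfs.

Q ≈ 170 cfs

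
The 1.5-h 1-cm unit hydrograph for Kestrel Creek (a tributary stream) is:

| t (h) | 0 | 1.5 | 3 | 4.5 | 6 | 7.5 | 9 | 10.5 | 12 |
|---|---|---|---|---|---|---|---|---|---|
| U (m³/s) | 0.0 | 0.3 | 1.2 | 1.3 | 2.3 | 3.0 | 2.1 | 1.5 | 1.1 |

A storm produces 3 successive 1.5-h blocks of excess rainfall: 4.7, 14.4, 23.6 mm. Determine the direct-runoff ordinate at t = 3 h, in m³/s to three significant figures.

By discrete convolution, Q_j = Σ (P_i / 10 mm) · U_{j−i}.
At t = 3 h (j=2): Q = (4.7/10)·1.2 + (14.4/10)·0.3 + (23.6/10)·0.0 = 0.996 m³/s.

Q ≈ 0.996 m³/s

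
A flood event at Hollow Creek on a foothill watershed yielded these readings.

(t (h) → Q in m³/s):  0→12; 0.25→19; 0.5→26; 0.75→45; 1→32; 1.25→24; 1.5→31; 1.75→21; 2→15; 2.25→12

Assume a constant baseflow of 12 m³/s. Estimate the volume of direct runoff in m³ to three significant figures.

V ≈ 1.05 × 10^5 m³

Direct-runoff ordinates (Q − Q_b): 0.0, 7.0, 14.0, 33.0, 20.0, 12.0, 19.0, 9.0, 3.0, 0.0 m³/s.
ΣQ_DR = 117.0 m³/s.
With Δt = 0.25 h = 900 s, V = ΣQ_DR · Δt = 117.0 × 900 = 1.05 × 10^5 m³.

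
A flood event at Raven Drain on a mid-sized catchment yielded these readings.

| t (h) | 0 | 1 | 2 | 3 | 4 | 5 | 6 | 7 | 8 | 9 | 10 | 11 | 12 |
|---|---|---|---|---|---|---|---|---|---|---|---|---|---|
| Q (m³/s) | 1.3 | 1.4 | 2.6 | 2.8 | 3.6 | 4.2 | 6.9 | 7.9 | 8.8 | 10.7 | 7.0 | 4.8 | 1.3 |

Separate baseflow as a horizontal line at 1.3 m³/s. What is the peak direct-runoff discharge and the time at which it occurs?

Q_p = 9.4 m³/s at t = 9 h

Subtracting baseflow gives direct-runoff ordinates: 0.0, 0.1, 1.3, 1.5, 2.3, 2.9, 5.6, 6.6, 7.5, 9.4, 5.7, 3.5, 0.0 m³/s.
The maximum is 9.4 m³/s, occurring at the reading for t = 9 h.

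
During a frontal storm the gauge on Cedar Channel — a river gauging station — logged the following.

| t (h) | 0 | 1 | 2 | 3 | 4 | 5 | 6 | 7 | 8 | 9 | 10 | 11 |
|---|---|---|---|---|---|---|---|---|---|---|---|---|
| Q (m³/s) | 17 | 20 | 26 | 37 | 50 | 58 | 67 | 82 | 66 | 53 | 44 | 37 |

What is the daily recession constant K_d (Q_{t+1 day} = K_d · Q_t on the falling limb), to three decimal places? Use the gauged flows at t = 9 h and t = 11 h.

Between t = 9 h and t = 11 h the flow falls from 53 to 37 m³/s over 2×1 h = 2 h.
Per-interval ratio K = (37/53)^(1/2) = 0.8355; K_d = K^(24/1) = 0.013.

K_d ≈ 0.013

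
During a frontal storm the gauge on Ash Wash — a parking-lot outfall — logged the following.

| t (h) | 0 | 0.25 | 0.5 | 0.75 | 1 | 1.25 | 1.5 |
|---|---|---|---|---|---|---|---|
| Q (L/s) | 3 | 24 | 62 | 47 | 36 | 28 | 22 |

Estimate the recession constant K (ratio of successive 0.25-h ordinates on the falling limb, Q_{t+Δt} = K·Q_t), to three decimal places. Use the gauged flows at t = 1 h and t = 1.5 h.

K ≈ 0.782

Using the recession-limb readings at t = 1 h and t = 1.5 h: Q falls from 36 to 22 L/s over 2 intervals.
K = (Q₂/Q₁)^(1/2) = (22/36)^(1/2) = 0.782.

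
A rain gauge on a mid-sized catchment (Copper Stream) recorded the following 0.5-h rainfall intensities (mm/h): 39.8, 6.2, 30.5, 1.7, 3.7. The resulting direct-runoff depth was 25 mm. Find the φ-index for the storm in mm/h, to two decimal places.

φ ≈ 10.15 mm/h

Only the 2 blocks with intensity above φ contribute runoff: 39.8, 30.5 mm/h.
Σ(I−φ)·Δt = d  ⇒  (39.8+30.5 − 2φ)·0.5 = 25
φ = (70.30 − 25/0.5) / 2 = 10.15 mm/h.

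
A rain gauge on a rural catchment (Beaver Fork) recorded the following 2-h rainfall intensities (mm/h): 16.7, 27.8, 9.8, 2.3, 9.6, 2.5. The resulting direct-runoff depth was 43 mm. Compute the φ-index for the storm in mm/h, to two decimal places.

φ ≈ 11.50 mm/h

Only the 2 blocks with intensity above φ contribute runoff: 16.7, 27.8 mm/h.
Σ(I−φ)·Δt = d  ⇒  (16.7+27.8 − 2φ)·2 = 43
φ = (44.50 − 43/2) / 2 = 11.50 mm/h.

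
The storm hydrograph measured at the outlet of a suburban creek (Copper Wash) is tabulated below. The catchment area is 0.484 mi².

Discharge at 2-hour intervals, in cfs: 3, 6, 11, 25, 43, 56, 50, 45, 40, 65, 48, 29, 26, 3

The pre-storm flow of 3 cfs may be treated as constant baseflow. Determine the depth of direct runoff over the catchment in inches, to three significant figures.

Direct runoff: 0.0, 3.0, 8.0, 22.0, 40.0, 53.0, 47.0, 42.0, 37.0, 62.0, 45.0, 26.0, 23.0, 0.0 cfs; ΣQ_DR = 408.0 cfs.
V = ΣQ_DR · Δt = 408.0 × 7200 s = 2.938 × 10^6 ft³.
Over A = 0.484 mi², depth = V / A = 2.61 in.

d ≈ 2.61 in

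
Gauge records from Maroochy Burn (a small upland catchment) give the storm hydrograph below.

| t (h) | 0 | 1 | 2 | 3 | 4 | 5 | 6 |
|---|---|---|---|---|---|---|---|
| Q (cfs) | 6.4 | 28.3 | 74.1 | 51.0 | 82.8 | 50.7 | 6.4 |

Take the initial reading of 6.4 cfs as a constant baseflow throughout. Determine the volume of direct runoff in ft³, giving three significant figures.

V ≈ 9.18 × 10^5 ft³

Direct-runoff ordinates (Q − Q_b): 0.0, 21.9, 67.7, 44.6, 76.4, 44.3, 0.0 cfs.
ΣQ_DR = 254.9 cfs.
With Δt = 1 h = 3600 s, V = ΣQ_DR · Δt = 254.9 × 3600 = 9.18 × 10^5 ft³.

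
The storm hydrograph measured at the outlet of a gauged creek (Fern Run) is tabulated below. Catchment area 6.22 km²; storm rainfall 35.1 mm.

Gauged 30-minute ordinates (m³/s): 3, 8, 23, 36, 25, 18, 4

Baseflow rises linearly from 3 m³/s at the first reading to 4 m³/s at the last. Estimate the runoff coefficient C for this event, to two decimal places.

ΣQ_DR = 92.50 m³/s; V = ΣQ_DR·Δt = 1.665 × 10^5 m³.
Runoff depth d = V / A = 26.77 mm.
C = d / P = 26.77 / 35.1 = 0.76.

C ≈ 0.76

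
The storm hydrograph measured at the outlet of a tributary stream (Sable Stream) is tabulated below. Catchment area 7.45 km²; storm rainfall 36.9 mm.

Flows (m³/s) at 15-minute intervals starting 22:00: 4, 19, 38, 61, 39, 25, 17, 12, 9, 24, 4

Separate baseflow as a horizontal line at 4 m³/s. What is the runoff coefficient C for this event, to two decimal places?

ΣQ_DR = 208.0 m³/s; V = ΣQ_DR·Δt = 1.872 × 10^5 m³.
Runoff depth d = V / A = 25.13 mm.
C = d / P = 25.13 / 36.9 = 0.68.

C ≈ 0.68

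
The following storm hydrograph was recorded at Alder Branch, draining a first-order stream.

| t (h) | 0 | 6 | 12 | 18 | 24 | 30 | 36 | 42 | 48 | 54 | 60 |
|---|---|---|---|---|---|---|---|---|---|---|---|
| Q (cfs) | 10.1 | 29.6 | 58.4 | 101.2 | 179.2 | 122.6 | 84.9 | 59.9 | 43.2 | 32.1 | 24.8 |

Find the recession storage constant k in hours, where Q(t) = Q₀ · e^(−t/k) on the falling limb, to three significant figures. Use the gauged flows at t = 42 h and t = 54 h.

On the falling limb, Q drops from 59.9 to 32.1 cfs between t = 42 h and t = 54 h (Δt = 12 h).
k = −Δt / ln(Q₂/Q₁) = −12 / ln(32.1/59.9) = 19.2 h.

k ≈ 19.2 h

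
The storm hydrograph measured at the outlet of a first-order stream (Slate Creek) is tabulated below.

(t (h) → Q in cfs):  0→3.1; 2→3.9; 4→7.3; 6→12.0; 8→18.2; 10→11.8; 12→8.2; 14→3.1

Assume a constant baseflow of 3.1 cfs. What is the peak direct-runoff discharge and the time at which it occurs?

Q_p = 15.1 cfs at t = 8 h

Subtracting baseflow gives direct-runoff ordinates: 0.0, 0.8, 4.2, 8.9, 15.1, 8.7, 5.1, 0.0 cfs.
The maximum is 15.1 cfs, occurring at the reading for t = 8 h.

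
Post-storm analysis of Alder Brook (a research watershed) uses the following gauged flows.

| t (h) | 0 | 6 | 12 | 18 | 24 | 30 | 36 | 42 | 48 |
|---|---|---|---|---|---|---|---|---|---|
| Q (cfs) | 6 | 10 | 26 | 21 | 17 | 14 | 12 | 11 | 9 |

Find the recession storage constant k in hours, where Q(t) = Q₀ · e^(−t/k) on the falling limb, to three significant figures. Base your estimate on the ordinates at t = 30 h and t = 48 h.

On the falling limb, Q drops from 14 to 9 cfs between t = 30 h and t = 48 h (Δt = 18 h).
k = −Δt / ln(Q₂/Q₁) = −18 / ln(9/14) = 40.7 h.

k ≈ 40.7 h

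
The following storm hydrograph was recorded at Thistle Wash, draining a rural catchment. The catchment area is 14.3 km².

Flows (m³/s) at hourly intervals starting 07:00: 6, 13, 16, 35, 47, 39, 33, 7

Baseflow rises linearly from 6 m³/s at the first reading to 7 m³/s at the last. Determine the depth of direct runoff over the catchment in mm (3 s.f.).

d ≈ 36.3 mm

Direct runoff: 0.00, 6.86, 9.71, 28.57, 40.43, 32.29, 26.14, 0.00 m³/s; ΣQ_DR = 144.0 m³/s.
V = ΣQ_DR · Δt = 144.0 × 3600 s = 5.184 × 10^5 m³.
Over A = 14.3 km², depth = V / A = 36.3 mm.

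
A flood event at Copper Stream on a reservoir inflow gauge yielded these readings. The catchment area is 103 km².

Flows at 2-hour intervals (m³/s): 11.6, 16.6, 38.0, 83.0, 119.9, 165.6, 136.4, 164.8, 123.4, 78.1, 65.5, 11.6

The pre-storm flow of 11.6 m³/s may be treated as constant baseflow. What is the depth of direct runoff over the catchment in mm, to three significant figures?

Direct runoff: 0.0, 5.0, 26.4, 71.4, 108.3, 154.0, 124.8, 153.2, 111.8, 66.5, 53.9, 0.0 m³/s; ΣQ_DR = 875.3 m³/s.
V = ΣQ_DR · Δt = 875.3 × 7200 s = 6.302 × 10^6 m³.
Over A = 103 km², depth = V / A = 61.2 mm.

d ≈ 61.2 mm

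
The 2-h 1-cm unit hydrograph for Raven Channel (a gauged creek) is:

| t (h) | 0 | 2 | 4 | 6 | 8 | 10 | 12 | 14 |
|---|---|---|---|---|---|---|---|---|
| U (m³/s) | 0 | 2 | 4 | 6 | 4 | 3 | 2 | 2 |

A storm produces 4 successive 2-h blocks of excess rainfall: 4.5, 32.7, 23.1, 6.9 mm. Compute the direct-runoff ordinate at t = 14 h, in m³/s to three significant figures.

By discrete convolution, Q_j = Σ (P_i / 10 mm) · U_{j−i}.
At t = 14 h (j=7): Q = (4.5/10)·2 + (32.7/10)·2 + (23.1/10)·3 + (6.9/10)·4 = 17.1 m³/s.

Q ≈ 17.1 m³/s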